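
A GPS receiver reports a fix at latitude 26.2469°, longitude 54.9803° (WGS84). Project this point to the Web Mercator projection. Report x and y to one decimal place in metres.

Web Mercator is spherical with R = a = 6378137 m.
x = R·λ = 6378137 × 0.959587259 = 6120379.000 m.
y = R·ln tan(π/4 + φ/2) = 6378137 × 0.475012193 = 3029692.841 m.

x 6120379.0 m, y 3029692.8 m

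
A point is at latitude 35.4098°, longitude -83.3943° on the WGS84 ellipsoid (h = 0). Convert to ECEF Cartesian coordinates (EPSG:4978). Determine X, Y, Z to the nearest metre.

WGS84: a = 6378137 m, e² = 0.006694380; N(φ) = a/√(1−e²sin²φ) = 6385316.511 m.
X = (N+h)·cosφ·cosλ = 598672.085 m; Y = (N+h)·cosφ·sinλ = -5169667.136 m; Z = (N(1−e²)+h)·sinφ = 3675016.070 m.

X 598672 m, Y -5169667 m, Z 3675016 m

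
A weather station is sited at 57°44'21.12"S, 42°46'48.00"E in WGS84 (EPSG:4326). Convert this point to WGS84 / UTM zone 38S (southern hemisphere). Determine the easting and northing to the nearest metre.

E 367839 m, N 3598159 m

Zone 38 central meridian λ₀ = 6×38 − 183 = 45°; Δλ = -2.2200°.
Transverse Mercator on WGS84 with k₀ = 0.9996 gives E = 367839.076 m, N = 3598159.364 m.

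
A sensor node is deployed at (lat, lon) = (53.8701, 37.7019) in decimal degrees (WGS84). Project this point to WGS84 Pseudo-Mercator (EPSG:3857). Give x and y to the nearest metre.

x 4196956 m, y 7145593 m

Web Mercator is spherical with R = a = 6378137 m.
x = R·λ = 6378137 × 0.658022289 = 4196956.310 m.
y = R·ln tan(π/4 + φ/2) = 6378137 × 1.120326056 = 7145593.073 m.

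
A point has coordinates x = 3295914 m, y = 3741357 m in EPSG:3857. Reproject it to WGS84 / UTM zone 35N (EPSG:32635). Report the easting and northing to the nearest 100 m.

Web Mercator inverse (R = 6378137 m) → φ = 31.83260169°, λ = 29.60769921°.
UTM 35N forward: E = 746795.666 m, N = 3524844.565 m.

E 746800 m, N 3524800 m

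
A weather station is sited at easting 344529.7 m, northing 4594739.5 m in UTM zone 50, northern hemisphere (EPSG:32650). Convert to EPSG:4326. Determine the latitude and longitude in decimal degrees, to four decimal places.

lat 41.4892°, lon 115.1376°

Zone 50N: λ₀ = 117°, k₀ = 0.9996, false easting 500000 m.
Meridian distance M = (N − FN)/k₀ = 4596578.1 m.
Inverse transverse Mercator on WGS84 gives φ = 41.48920026°, λ = 115.13759983°.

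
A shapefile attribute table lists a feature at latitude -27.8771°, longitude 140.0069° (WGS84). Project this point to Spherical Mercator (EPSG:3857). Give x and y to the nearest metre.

Web Mercator is spherical with R = a = 6378137 m.
x = R·λ = 6378137 × 2.443581381 = 15585496.816 m.
y = R·ln tan(π/4 + φ/2) = 6378137 × -0.506964295 = -3233487.729 m.

x 15585497 m, y -3233488 m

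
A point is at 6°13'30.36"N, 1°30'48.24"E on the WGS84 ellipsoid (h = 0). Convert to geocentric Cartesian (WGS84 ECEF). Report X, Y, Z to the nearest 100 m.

WGS84: a = 6378137 m, e² = 0.006694380; N(φ) = a/√(1−e²sin²φ) = 6378388.037 m.
X = (N+h)·cosφ·cosλ = 6338566.414 m; Y = (N+h)·cosφ·sinλ = 167464.655 m; Z = (N(1−e²)+h)·sinφ = 687009.519 m.

X 6338600 m, Y 167500 m, Z 687000 m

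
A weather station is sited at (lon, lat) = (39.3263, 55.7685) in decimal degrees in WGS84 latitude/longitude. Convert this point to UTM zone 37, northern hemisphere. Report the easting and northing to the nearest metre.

Zone 37 central meridian λ₀ = 6×37 − 183 = 39°; Δλ = +0.3263°.
Transverse Mercator on WGS84 with k₀ = 0.9996 gives E = 520472.057 m, N = 6180362.948 m.

E 520472 m, N 6180363 m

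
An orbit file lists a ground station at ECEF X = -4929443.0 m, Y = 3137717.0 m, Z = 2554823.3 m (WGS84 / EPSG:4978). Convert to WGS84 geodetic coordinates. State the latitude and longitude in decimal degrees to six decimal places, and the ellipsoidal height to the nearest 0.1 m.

λ = atan2(Y, X) = 147.52220035°; p = √(X²+Y²) = 5843344.6 m.
Bowring's method on WGS84 (a = 6378137 m, b = 6356752.314 m) gives φ = 23.75740017°, h = 2753.907 m.

lat 23.757400°, lon 147.522200°, h 2753.9 m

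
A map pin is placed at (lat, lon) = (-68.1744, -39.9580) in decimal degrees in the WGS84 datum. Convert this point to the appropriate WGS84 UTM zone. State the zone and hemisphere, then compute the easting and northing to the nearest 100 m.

Longitude -39.9580° lies in the 6° band [-42°, -36°), giving zone 24; latitude is south of the equator, so 24S.
Zone 24 central meridian λ₀ = 6×24 − 183 = -39°; Δλ = -0.9580°.
Transverse Mercator on WGS84 with k₀ = 0.9996 gives E = 460253.965 m, N = 2437382.975 m.

Zone 24S: E 460300 m, N 2437400 m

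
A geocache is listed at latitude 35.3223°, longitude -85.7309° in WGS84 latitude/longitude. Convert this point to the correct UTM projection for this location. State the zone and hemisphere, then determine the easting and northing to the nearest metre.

Longitude -85.7309° lies in the 6° band [-90°, -84°), giving zone 16; latitude is north of the equator, so 16N.
Zone 16 central meridian λ₀ = 6×16 − 183 = -87°; Δλ = +1.2691°.
Transverse Mercator on WGS84 with k₀ = 0.9996 gives E = 615354.705 m, N = 3909524.581 m.

Zone 16N: E 615355 m, N 3909525 m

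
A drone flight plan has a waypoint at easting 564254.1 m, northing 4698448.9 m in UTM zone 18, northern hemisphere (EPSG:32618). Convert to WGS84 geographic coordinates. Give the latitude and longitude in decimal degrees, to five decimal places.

lat 42.43570°, lon -74.21880°

Zone 18N: λ₀ = -75°, k₀ = 0.9996, false easting 500000 m.
Meridian distance M = (N − FN)/k₀ = 4700329.0 m.
Inverse transverse Mercator on WGS84 gives φ = 42.43569982°, λ = -74.21879989°.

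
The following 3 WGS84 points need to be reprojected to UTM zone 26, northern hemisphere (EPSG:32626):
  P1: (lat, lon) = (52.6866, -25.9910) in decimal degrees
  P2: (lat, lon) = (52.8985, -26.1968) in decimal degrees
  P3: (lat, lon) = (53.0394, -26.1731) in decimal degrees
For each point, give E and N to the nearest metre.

P1: E 568203 m, N 5837886 m; P2: E 554029 m, N 5861282 m; P3: E 555443 m, N 5876973 m

UTM zone 26N: λ₀ = -27°, k₀ = 0.9996.
P1 (52.6866°, -25.9910°) → (568202.732, 5837885.935) m.
P2 (52.8985°, -26.1968°) → (554028.895, 5861281.635) m.
P3 (53.0394°, -26.1731°) → (555442.504, 5876973.158) m.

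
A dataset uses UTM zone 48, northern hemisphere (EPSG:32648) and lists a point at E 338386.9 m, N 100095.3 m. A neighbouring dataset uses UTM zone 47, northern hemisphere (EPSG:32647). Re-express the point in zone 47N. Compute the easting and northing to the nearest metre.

E 1006507 m, N 100381 m

UTM 48N → geographic: φ = 0.90529997°, λ = 103.54760031°.
UTM 47N (λ₀ = 99°) forward: E = 1006506.724 m, N = 100381.030 m.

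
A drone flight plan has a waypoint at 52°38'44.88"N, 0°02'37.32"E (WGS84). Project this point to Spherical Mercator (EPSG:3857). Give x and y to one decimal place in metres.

Web Mercator is spherical with R = a = 6378137 m.
x = R·λ = 6378137 × 0.000762709 = 4864.662 m.
y = R·ln tan(π/4 + φ/2) = 6378137 × 1.084603134 = 6917747.377 m.

x 4864.7 m, y 6917747.4 m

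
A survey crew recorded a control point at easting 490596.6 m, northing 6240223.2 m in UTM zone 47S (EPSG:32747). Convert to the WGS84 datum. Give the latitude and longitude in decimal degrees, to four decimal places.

Zone 47S: λ₀ = 99°, k₀ = 0.9996, false easting 500000 m, false northing 10000000 m.
Meridian distance M = (N − FN)/k₀ = -3761281.3 m.
Inverse transverse Mercator on WGS84 gives φ = -33.97850024°, λ = 98.89819977°.

lat -33.9785°, lon 98.8982°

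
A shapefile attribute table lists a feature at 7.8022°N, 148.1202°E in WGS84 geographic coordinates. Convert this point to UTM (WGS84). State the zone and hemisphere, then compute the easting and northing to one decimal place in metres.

Longitude 148.1202° lies in the 6° band [144°, 150°), giving zone 55; latitude is north of the equator, so 55N.
Zone 55 central meridian λ₀ = 6×55 − 183 = 147°; Δλ = +1.1202°.
Transverse Mercator on WGS84 with k₀ = 0.9996 gives E = 623511.529 m, N = 862594.783 m.

Zone 55N: E 623511.5 m, N 862594.8 m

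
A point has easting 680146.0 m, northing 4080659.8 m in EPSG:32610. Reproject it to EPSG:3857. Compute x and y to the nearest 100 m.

x -13467400 m, y 4418900 m

Unproject from UTM 10N (λ₀ = -123°) → φ = 36.85470040°, λ = -120.97930049°.
Web Mercator (R = 6378137 m): x = -13467354.128 m, y = 4418873.201 m.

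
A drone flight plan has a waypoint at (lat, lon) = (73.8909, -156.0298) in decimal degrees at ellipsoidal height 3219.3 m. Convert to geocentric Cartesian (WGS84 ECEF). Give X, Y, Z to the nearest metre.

WGS84: a = 6378137 m, e² = 0.006694380; N(φ) = a/√(1−e²sin²φ) = 6397934.022 m.
X = (N+h)·cosφ·cosλ = -1622933.082 m; Y = (N+h)·cosφ·sinλ = -721565.171 m; Z = (N(1−e²)+h)·sinφ = 6108664.184 m.

X -1622933 m, Y -721565 m, Z 6108664 m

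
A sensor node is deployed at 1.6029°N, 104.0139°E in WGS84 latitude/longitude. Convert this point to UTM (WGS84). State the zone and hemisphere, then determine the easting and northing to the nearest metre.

Longitude 104.0139° lies in the 6° band [102°, 108°), giving zone 48; latitude is north of the equator, so 48N.
Zone 48 central meridian λ₀ = 6×48 − 183 = 105°; Δλ = -0.9861°.
Transverse Mercator on WGS84 with k₀ = 0.9996 gives E = 390308.965 m, N = 177195.481 m.

Zone 48N: E 390309 m, N 177195 m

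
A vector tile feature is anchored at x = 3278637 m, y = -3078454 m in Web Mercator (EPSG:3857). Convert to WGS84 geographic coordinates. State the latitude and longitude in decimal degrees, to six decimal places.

lat -26.639100°, lon 29.452497°

R = 6378137 m. λ = x/R = 29.45249728°.
φ = 2·arctan(exp(y/R)) − 90° = 2·arctan(0.61714) − 90° = -26.63910025°.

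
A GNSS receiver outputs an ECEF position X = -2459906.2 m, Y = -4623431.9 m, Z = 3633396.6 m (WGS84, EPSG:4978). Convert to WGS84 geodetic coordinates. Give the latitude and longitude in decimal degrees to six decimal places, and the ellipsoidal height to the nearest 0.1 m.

lat 34.932500°, lon -118.015300°, h 2910.2 m

λ = atan2(Y, X) = -118.01529963°; p = √(X²+Y²) = 5237104.3 m.
Bowring's method on WGS84 (a = 6378137 m, b = 6356752.314 m) gives φ = 34.93249999°, h = 2910.172 m.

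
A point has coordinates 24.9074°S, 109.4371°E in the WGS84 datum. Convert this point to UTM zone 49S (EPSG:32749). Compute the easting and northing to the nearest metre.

E 342157 m, N 7244399 m

Zone 49 central meridian λ₀ = 6×49 − 183 = 111°; Δλ = -1.5629°.
Transverse Mercator on WGS84 with k₀ = 0.9996 gives E = 342157.497 m, N = 7244398.849 m.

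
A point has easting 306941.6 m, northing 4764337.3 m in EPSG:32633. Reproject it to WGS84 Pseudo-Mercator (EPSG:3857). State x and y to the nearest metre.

Unproject from UTM 33N (λ₀ = 15°) → φ = 43.00720030°, λ = 12.63119940°.
Web Mercator (R = 6378137 m): x = 1406098.686 m, y = 5313067.870 m.

x 1406099 m, y 5313068 m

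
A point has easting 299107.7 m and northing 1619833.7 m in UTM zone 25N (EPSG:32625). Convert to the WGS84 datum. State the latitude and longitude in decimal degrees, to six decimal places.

lat 14.644500°, lon -34.865300°

Zone 25N: λ₀ = -33°, k₀ = 0.9996, false easting 500000 m.
Meridian distance M = (N − FN)/k₀ = 1620481.9 m.
Inverse transverse Mercator on WGS84 gives φ = 14.64450015°, λ = -34.86529992°.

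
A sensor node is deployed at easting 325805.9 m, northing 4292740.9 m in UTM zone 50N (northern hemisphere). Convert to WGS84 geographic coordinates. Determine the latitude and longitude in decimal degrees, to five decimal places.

lat 38.76620°, lon 114.99500°

Zone 50N: λ₀ = 117°, k₀ = 0.9996, false easting 500000 m.
Meridian distance M = (N − FN)/k₀ = 4294458.7 m.
Inverse transverse Mercator on WGS84 gives φ = 38.76619999°, λ = 114.99500048°.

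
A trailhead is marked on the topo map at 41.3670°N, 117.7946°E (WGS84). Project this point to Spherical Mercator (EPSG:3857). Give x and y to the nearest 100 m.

Web Mercator is spherical with R = a = 6378137 m.
x = R·λ = 6378137 × 2.055903611 = 13112834.890 m.
y = R·ln tan(π/4 + φ/2) = 6378137 × 0.794373925 = 5066625.722 m.

x 13112800 m, y 5066600 m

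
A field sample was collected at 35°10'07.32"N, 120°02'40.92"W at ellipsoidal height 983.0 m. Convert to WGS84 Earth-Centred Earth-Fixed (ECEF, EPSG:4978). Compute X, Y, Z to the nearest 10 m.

X -2613760 m, Y -4519020 m, Z 3653750 m

WGS84: a = 6378137 m, e² = 0.006694380; N(φ) = a/√(1−e²sin²φ) = 6385231.503 m.
X = (N+h)·cosφ·cosλ = -2613762.781 m; Y = (N+h)·cosφ·sinλ = -4519024.306 m; Z = (N(1−e²)+h)·sinφ = 3653748.474 m.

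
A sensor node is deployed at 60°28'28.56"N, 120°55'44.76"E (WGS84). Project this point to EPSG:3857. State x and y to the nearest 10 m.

x 13461770 m, y 8506170 m

Web Mercator is spherical with R = a = 6378137 m.
x = R·λ = 6378137 × 2.110610956 = 13461765.834 m.
y = R·ln tan(π/4 + φ/2) = 6378137 × 1.333644746 = 8506168.902 m.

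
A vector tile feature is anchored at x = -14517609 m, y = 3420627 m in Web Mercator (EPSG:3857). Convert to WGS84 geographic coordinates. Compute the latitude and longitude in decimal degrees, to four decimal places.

lat 29.3528°, lon -130.4139°

R = 6378137 m. λ = x/R = -130.41390054°.
φ = 2·arctan(exp(y/R)) − 90° = 2·arctan(1.70968) − 90° = 29.35280265°.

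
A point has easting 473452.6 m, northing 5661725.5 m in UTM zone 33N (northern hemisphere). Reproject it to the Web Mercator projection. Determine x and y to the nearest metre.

Unproject from UTM 33N (λ₀ = 15°) → φ = 51.10640042°, λ = 14.62079954°.
Web Mercator (R = 6378137 m): x = 1627579.960 m, y = 6640136.350 m.

x 1627580 m, y 6640136 m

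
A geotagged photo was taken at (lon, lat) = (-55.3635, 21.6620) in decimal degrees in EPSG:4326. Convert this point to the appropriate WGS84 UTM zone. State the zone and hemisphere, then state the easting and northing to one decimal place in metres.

Zone 21N: E 669335.1 m, N 2396308.7 m

Longitude -55.3635° lies in the 6° band [-60°, -54°), giving zone 21; latitude is north of the equator, so 21N.
Zone 21 central meridian λ₀ = 6×21 − 183 = -57°; Δλ = +1.6365°.
Transverse Mercator on WGS84 with k₀ = 0.9996 gives E = 669335.138 m, N = 2396308.700 m.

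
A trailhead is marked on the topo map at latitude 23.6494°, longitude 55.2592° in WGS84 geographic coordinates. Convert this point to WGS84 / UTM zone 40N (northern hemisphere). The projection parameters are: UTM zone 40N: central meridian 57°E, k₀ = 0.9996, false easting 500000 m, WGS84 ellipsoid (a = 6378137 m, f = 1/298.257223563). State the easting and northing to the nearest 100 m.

E 322400 m, N 2616500 m

Zone 40 central meridian λ₀ = 6×40 − 183 = 57°; Δλ = -1.7408°.
Transverse Mercator on WGS84 with k₀ = 0.9996 gives E = 322446.335 m, N = 2616493.333 m.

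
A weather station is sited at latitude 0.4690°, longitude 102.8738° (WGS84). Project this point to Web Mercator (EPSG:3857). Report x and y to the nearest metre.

Web Mercator is spherical with R = a = 6378137 m.
x = R·λ = 6378137 × 1.795486524 = 11451859.032 m.
y = R·ln tan(π/4 + φ/2) = 6378137 × 0.008185686 = 52209.424 m.

x 11451859 m, y 52209 m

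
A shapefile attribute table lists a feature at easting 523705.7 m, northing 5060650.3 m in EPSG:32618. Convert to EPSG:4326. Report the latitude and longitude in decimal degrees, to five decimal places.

Zone 18N: λ₀ = -75°, k₀ = 0.9996, false easting 500000 m.
Meridian distance M = (N − FN)/k₀ = 5062675.4 m.
Inverse transverse Mercator on WGS84 gives φ = 45.69900004°, λ = -74.69549949°.

lat 45.69900°, lon -74.69550°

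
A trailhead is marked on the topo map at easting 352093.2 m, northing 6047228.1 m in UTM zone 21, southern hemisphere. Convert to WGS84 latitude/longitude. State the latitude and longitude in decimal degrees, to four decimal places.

lat -35.7078°, lon -58.6350°

Zone 21S: λ₀ = -57°, k₀ = 0.9996, false easting 500000 m, false northing 10000000 m.
Meridian distance M = (N − FN)/k₀ = -3954353.6 m.
Inverse transverse Mercator on WGS84 gives φ = -35.70780005°, λ = -58.63500002°.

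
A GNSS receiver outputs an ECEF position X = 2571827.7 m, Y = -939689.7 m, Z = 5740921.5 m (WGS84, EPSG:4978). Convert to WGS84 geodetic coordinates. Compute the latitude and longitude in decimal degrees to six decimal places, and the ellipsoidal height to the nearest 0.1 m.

λ = atan2(Y, X) = -20.07120009°; p = √(X²+Y²) = 2738122.4 m.
Bowring's method on WGS84 (a = 6378137 m, b = 6356752.314 m) gives φ = 64.65049960°, h = -235.784 m.

lat 64.650500°, lon -20.071200°, h -235.8 m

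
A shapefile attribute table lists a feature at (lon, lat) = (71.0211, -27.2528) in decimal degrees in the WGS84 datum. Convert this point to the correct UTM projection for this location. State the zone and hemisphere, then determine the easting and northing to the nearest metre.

Zone 42S: E 700098 m, N 6983948 m

Longitude 71.0211° lies in the 6° band [66°, 72°), giving zone 42; latitude is south of the equator, so 42S.
Zone 42 central meridian λ₀ = 6×42 − 183 = 69°; Δλ = +2.0211°.
Transverse Mercator on WGS84 with k₀ = 0.9996 gives E = 700097.732 m, N = 6983947.805 m.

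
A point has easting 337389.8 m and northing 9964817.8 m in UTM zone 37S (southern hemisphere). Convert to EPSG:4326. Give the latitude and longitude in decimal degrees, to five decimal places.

lat -0.31820°, lon 37.53880°

Zone 37S: λ₀ = 39°, k₀ = 0.9996, false easting 500000 m, false northing 10000000 m.
Meridian distance M = (N − FN)/k₀ = -35196.3 m.
Inverse transverse Mercator on WGS84 gives φ = -0.31820017°, λ = 37.53880028°.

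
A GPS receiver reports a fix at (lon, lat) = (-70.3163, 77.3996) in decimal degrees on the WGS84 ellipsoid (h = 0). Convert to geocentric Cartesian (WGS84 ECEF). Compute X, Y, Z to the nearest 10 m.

X 470160 m, Y -1314280 m, Z 6202660 m

WGS84: a = 6378137 m, e² = 0.006694380; N(φ) = a/√(1−e²sin²φ) = 6398567.605 m.
X = (N+h)·cosφ·cosλ = 470159.820 m; Y = (N+h)·cosφ·sinλ = -1314283.465 m; Z = (N(1−e²)+h)·sinφ = 6202656.848 m.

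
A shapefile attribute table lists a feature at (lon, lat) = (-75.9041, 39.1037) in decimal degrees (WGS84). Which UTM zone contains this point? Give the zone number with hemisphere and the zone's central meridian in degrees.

UTM zone = ⌊(λ + 180)/6⌋ + 1; -75.9041° ∈ [-78°, -72°) → zone 18.
Hemisphere: N (φ ≥ 0).
Central meridian λ₀ = 6×18 − 183 = -75°.

Zone 18N, central meridian -75°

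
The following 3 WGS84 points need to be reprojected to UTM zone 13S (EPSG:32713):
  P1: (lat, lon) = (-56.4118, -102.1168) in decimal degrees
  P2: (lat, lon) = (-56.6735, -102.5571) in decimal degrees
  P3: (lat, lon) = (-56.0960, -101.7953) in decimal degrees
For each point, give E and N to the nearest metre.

P1: E 677873 m, N 3744357 m; P2: E 649680 m, N 3716291 m; P3: E 699335 m, N 3778607 m

UTM zone 13S: λ₀ = -105°, k₀ = 0.9996.
P1 (-56.4118°, -102.1168°) → (677873.055, 3744357.209) m.
P2 (-56.6735°, -102.5571°) → (649680.192, 3716290.736) m.
P3 (-56.0960°, -101.7953°) → (699335.162, 3778607.004) m.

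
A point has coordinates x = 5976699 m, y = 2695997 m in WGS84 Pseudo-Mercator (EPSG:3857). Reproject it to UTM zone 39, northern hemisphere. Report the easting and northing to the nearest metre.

E 774620 m, N 2604545 m

Web Mercator inverse (R = 6378137 m) → φ = 23.52799649°, λ = 53.68960060°.
UTM 39N forward: E = 774619.843 m, N = 2604545.152 m.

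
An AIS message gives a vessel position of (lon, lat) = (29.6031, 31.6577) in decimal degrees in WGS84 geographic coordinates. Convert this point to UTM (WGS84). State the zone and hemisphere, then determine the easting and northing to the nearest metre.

Zone 35N: E 746824 m, N 3505439 m

Longitude 29.6031° lies in the 6° band [24°, 30°), giving zone 35; latitude is north of the equator, so 35N.
Zone 35 central meridian λ₀ = 6×35 − 183 = 27°; Δλ = +2.6031°.
Transverse Mercator on WGS84 with k₀ = 0.9996 gives E = 746824.193 m, N = 3505439.362 m.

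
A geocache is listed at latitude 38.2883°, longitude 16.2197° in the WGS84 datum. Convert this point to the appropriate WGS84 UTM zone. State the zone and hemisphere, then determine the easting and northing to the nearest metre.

Longitude 16.2197° lies in the 6° band [12°, 18°), giving zone 33; latitude is north of the equator, so 33N.
Zone 33 central meridian λ₀ = 6×33 − 183 = 15°; Δλ = +1.2197°.
Transverse Mercator on WGS84 with k₀ = 0.9996 gives E = 606667.703 m, N = 4238506.841 m.

Zone 33N: E 606668 m, N 4238507 m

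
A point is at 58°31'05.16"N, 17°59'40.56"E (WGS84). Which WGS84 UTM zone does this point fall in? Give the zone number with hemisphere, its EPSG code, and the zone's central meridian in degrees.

Zone 33N (EPSG:32633), central meridian 15°

UTM zone = ⌊(λ + 180)/6⌋ + 1; 17.9946° ∈ [12°, 18°) → zone 33.
Hemisphere: N (φ ≥ 0).
Central meridian λ₀ = 6×33 − 183 = 15°.
EPSG code: 32633.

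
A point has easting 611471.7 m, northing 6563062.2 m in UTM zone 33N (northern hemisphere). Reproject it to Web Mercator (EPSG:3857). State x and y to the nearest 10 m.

x 1887010 m, y 8222000 m

Unproject from UTM 33N (λ₀ = 15°) → φ = 59.19199995°, λ = 16.95129986°.
Web Mercator (R = 6378137 m): x = 1887010.069 m, y = 8222001.672 m.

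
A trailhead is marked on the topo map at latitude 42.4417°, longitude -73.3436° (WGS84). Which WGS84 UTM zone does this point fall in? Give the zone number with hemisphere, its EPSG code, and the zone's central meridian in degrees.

Zone 18N (EPSG:32618), central meridian -75°

UTM zone = ⌊(λ + 180)/6⌋ + 1; -73.3436° ∈ [-78°, -72°) → zone 18.
Hemisphere: N (φ ≥ 0).
Central meridian λ₀ = 6×18 − 183 = -75°.
EPSG code: 32618.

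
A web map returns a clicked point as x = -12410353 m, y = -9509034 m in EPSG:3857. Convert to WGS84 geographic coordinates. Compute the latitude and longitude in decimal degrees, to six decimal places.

lat -64.620199°, lon -111.484098°

R = 6378137 m. λ = x/R = -111.48409781°.
φ = 2·arctan(exp(y/R)) − 90° = 2·arctan(0.22517) − 90° = -64.62019919°.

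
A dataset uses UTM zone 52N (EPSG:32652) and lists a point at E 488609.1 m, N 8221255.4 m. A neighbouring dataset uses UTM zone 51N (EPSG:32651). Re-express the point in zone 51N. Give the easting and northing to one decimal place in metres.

UTM 52N → geographic: φ = 74.08230015°, λ = 128.62790139°.
UTM 51N (λ₀ = 123°) forward: E = 672050.230 m, N = 8229353.211 m.

E 672050.2 m, N 8229353.2 m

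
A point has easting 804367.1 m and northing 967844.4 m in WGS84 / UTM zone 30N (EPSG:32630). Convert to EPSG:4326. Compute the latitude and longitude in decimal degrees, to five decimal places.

lat 8.74560°, lon -0.23380°

Zone 30N: λ₀ = -3°, k₀ = 0.9996, false easting 500000 m.
Meridian distance M = (N − FN)/k₀ = 968231.7 m.
Inverse transverse Mercator on WGS84 gives φ = 8.74559994°, λ = -0.23379969°.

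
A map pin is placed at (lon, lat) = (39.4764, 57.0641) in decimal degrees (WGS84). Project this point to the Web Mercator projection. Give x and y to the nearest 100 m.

Web Mercator is spherical with R = a = 6378137 m.
x = R·λ = 6378137 × 0.688993157 = 4394492.746 m.
y = R·ln tan(π/4 + φ/2) = 6378137 × 1.218730714 = 7773231.457 m.

x 4394500 m, y 7773200 m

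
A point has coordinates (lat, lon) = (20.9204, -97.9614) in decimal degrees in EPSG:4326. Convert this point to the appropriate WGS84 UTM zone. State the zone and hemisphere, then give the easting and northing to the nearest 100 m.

Longitude -97.9614° lies in the 6° band [-102°, -96°), giving zone 14; latitude is north of the equator, so 14N.
Zone 14 central meridian λ₀ = 6×14 − 183 = -99°; Δλ = +1.0386°.
Transverse Mercator on WGS84 with k₀ = 0.9996 gives E = 608002.026 m, N = 2313687.684 m.

Zone 14N: E 608000 m, N 2313700 m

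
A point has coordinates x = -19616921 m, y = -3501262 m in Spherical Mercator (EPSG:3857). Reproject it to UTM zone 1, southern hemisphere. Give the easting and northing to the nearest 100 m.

E 575100 m, N 6682900 m

Web Mercator inverse (R = 6378137 m) → φ = -29.98219981°, λ = -176.22179962°.
UTM 1S forward: E = 575070.181 m, N = 6682932.274 m.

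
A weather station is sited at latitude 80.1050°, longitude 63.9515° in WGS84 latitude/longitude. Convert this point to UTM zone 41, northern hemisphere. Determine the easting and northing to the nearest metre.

Zone 41 central meridian λ₀ = 6×41 − 183 = 63°; Δλ = +0.9515°.
Transverse Mercator on WGS84 with k₀ = 0.9996 gives E = 518253.031 m, N = 8893454.768 m.

E 518253 m, N 8893455 m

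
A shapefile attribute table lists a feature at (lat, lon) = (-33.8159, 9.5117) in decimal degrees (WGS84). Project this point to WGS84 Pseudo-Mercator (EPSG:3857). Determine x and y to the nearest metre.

Web Mercator is spherical with R = a = 6378137 m.
x = R·λ = 6378137 × 0.166010482 = 1058837.601 m.
y = R·ln tan(π/4 + φ/2) = 6378137 × -0.627786547 = -4004108.601 m.

x 1058838 m, y -4004109 m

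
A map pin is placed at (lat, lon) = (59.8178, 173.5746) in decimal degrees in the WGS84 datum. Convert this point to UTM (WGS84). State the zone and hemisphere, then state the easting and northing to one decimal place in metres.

Longitude 173.5746° lies in the 6° band [168°, 174°), giving zone 59; latitude is north of the equator, so 59N.
Zone 59 central meridian λ₀ = 6×59 − 183 = 171°; Δλ = +2.5746°.
Transverse Mercator on WGS84 with k₀ = 0.9996 gives E = 644370.095 m, N = 6633924.900 m.

Zone 59N: E 644370.1 m, N 6633924.9 m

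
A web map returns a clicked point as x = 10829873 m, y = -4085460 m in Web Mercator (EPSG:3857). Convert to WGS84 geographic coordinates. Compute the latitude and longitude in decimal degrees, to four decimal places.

R = 6378137 m. λ = x/R = 97.28640441°.
φ = 2·arctan(exp(y/R)) − 90° = 2·arctan(0.52701) − 90° = -34.42090290°.

lat -34.4209°, lon 97.2864°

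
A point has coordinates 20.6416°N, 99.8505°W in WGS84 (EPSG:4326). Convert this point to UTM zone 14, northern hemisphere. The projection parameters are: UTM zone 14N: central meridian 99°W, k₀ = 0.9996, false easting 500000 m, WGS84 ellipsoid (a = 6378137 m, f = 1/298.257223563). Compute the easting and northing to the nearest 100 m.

E 411400 m, N 2282700 m

Zone 14 central meridian λ₀ = 6×14 − 183 = -99°; Δλ = -0.8505°.
Transverse Mercator on WGS84 with k₀ = 0.9996 gives E = 411396.804 m, N = 2282715.193 m.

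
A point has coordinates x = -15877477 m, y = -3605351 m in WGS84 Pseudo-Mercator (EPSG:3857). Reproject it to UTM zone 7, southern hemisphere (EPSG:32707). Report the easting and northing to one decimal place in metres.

E 344057.2 m, N 6592668.5 m

Web Mercator inverse (R = 6378137 m) → φ = -30.78879945°, λ = -142.62980262°.
UTM 7S forward: E = 344057.223 m, N = 6592668.515 m.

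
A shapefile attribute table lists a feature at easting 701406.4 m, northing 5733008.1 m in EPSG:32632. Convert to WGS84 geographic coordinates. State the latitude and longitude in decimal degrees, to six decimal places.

lat 51.711800°, lon 11.915400°

Zone 32N: λ₀ = 9°, k₀ = 0.9996, false easting 500000 m.
Meridian distance M = (N − FN)/k₀ = 5735302.2 m.
Inverse transverse Mercator on WGS84 gives φ = 51.71180039°, λ = 11.91540028°.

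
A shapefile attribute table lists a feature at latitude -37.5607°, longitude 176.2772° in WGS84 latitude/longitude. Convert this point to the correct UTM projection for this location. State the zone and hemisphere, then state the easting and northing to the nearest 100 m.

Zone 60S: E 436200 m, N 5842700 m

Longitude 176.2772° lies in the 6° band [174°, 180°), giving zone 60; latitude is south of the equator, so 60S.
Zone 60 central meridian λ₀ = 6×60 − 183 = 177°; Δλ = -0.7228°.
Transverse Mercator on WGS84 with k₀ = 0.9996 gives E = 436162.968 m, N = 5842678.936 m.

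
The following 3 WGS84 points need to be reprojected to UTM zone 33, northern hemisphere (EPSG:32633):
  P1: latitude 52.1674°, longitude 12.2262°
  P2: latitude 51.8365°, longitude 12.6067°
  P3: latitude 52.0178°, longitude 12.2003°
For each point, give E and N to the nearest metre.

P1: E 310307 m, N 5783285 m; P2: E 335112 m, N 5745562 m; P3: E 307894 m, N 5766719 m

UTM zone 33N: λ₀ = 15°, k₀ = 0.9996.
P1 (52.1674°, 12.2262°) → (310306.530, 5783284.994) m.
P2 (51.8365°, 12.6067°) → (335112.054, 5745561.890) m.
P3 (52.0178°, 12.2003°) → (307893.808, 5766718.736) m.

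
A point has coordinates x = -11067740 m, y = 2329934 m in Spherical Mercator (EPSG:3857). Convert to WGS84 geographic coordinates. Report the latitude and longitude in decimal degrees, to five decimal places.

R = 6378137 m. λ = x/R = -99.42320003°.
φ = 2·arctan(exp(y/R)) − 90° = 2·arctan(1.44095) − 90° = 20.47960403°.

lat 20.47960°, lon -99.42320°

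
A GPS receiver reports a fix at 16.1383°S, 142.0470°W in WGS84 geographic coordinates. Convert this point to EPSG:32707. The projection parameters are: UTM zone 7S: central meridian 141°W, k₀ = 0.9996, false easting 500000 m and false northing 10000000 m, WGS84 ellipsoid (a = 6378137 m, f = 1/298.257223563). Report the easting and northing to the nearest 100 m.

E 388100 m, N 8215500 m

Zone 7 central meridian λ₀ = 6×7 − 183 = -141°; Δλ = -1.0470°.
Transverse Mercator on WGS84 with k₀ = 0.9996 gives E = 388051.900 m, N = 8215482.220 m.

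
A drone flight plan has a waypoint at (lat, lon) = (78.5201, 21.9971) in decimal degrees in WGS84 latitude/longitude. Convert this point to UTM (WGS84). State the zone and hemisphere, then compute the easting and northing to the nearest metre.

Standard formula gives zone 34, but this point is in the Norway/Svalbard exception area, so zone 35N applies.
Zone 35 central meridian λ₀ = 6×35 − 183 = 27°; Δλ = -5.0029°.
Transverse Mercator on WGS84 with k₀ = 0.9996 gives E = 388975.896 m, N = 8721167.530 m.

Zone 35N: E 388976 m, N 8721168 m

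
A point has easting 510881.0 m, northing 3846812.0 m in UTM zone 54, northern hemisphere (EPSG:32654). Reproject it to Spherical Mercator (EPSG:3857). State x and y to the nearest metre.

Unproject from UTM 54N (λ₀ = 141°) → φ = 34.76340024°, λ = 141.11890041°.
Web Mercator (R = 6378137 m): x = 15709284.135 m, y = 4131774.486 m.

x 15709284 m, y 4131774 m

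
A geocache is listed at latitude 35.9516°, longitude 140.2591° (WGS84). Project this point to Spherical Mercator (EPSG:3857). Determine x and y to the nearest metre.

x 15613572 m, y 4293964 m

Web Mercator is spherical with R = a = 6378137 m.
x = R·λ = 6378137 × 2.447983101 = 15613571.591 m.
y = R·ln tan(π/4 + φ/2) = 6378137 × 0.673231643 = 4293963.649 m.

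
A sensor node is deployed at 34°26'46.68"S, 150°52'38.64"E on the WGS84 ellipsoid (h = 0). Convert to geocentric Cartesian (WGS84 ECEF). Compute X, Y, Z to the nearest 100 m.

WGS84: a = 6378137 m, e² = 0.006694380; N(φ) = a/√(1−e²sin²φ) = 6384978.367 m.
X = (N+h)·cosφ·cosλ = -4599763.024 m; Y = (N+h)·cosφ·sinλ = 2562572.207 m; Z = (N(1−e²)+h)·sinφ = -3587381.047 m.

X -4599800 m, Y 2562600 m, Z -3587400 m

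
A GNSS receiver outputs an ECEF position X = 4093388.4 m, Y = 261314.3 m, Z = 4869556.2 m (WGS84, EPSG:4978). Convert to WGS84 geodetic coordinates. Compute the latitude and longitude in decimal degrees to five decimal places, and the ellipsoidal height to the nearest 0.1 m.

λ = atan2(Y, X) = 3.65269939°; p = √(X²+Y²) = 4101720.8 m.
Bowring's method on WGS84 (a = 6378137 m, b = 6356752.314 m) gives φ = 50.08139991°, h = 1241.567 m.

lat 50.08140°, lon 3.65270°, h 1241.6 m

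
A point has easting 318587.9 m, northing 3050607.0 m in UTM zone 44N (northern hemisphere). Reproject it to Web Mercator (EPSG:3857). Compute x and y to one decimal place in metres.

x 8812318.1 m, y 3194516.4 m

Unproject from UTM 44N (λ₀ = 81°) → φ = 27.56719983°, λ = 79.16240002°.
Web Mercator (R = 6378137 m): x = 8812318.060 m, y = 3194516.361 m.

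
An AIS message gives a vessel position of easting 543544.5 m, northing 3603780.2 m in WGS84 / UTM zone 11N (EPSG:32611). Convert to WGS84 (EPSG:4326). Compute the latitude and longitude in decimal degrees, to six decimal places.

lat 32.570600°, lon -116.536100°

Zone 11N: λ₀ = -117°, k₀ = 0.9996, false easting 500000 m.
Meridian distance M = (N − FN)/k₀ = 3605222.3 m.
Inverse transverse Mercator on WGS84 gives φ = 32.57060041°, λ = -116.53610003°.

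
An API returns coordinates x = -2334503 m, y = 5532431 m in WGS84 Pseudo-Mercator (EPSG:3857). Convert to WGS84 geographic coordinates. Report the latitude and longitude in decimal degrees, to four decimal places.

R = 6378137 m. λ = x/R = -20.97119726°.
φ = 2·arctan(exp(y/R)) − 90° = 2·arctan(2.38073) − 90° = 44.43129831°.

lat 44.4313°, lon -20.9712°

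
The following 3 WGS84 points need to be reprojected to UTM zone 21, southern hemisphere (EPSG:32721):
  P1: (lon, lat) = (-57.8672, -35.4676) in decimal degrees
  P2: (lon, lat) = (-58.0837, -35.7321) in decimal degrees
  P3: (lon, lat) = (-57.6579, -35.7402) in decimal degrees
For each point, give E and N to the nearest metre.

P1: E 421318 m, N 6074754 m; P2: E 401998 m, N 6045224 m; P3: E 440511 m, N 6044667 m

UTM zone 21S: λ₀ = -57°, k₀ = 0.9996.
P1 (-35.4676°, -57.8672°) → (421318.384, 6074754.352) m.
P2 (-35.7321°, -58.0837°) → (401997.549, 6045223.614) m.
P3 (-35.7402°, -57.6579°) → (440510.746, 6044667.035) m.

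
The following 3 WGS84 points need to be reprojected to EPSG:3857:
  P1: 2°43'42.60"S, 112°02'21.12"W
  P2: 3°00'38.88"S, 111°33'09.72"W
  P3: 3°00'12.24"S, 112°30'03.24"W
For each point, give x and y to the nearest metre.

Web Mercator: x = R·λ, y = R·ln tan(π/4+φ/2), R = 6378137 m.
P1 (-2.7285°, -112.0392°) → (-12472146.693, -303850.097) m.
P2 (-3.0108°, -111.5527°) → (-12417989.761, -335315.078) m.
P3 (-3.0034°, -112.5009°) → (-12523542.902, -334490.178) m.

P1: x -12472147 m, y -303850 m; P2: x -12417990 m, y -335315 m; P3: x -12523543 m, y -334490 m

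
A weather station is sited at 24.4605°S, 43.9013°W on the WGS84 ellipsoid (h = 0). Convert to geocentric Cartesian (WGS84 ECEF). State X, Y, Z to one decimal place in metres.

WGS84: a = 6378137 m, e² = 0.006694380; N(φ) = a/√(1−e²sin²φ) = 6381800.422 m.
X = (N+h)·cosφ·cosλ = 4185600.352 m; Y = (N+h)·cosφ·sinλ = -4028076.137 m; Z = (N(1−e²)+h)·sinφ = -2624795.574 m.

X 4185600.4 m, Y -4028076.1 m, Z -2624795.6 m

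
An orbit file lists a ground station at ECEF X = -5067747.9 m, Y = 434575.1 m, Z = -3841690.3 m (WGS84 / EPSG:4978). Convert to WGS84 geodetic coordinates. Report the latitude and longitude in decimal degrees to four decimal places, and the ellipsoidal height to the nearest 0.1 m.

lat -37.2487°, lon 175.0987°, h 3783.9 m

λ = atan2(Y, X) = 175.09869979°; p = √(X²+Y²) = 5086346.9 m.
Bowring's method on WGS84 (a = 6378137 m, b = 6356752.314 m) gives φ = -37.24870026°, h = 3783.930 m.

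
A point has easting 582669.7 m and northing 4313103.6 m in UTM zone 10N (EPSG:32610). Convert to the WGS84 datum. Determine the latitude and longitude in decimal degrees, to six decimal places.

Zone 10N: λ₀ = -123°, k₀ = 0.9996, false easting 500000 m.
Meridian distance M = (N − FN)/k₀ = 4314829.5 m.
Inverse transverse Mercator on WGS84 gives φ = 38.96300036°, λ = -122.04579971°.

lat 38.963000°, lon -122.045800°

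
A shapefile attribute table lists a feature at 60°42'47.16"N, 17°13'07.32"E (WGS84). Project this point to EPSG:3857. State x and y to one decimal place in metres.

Web Mercator is spherical with R = a = 6378137 m.
x = R·λ = 6378137 × 0.300523008 = 1916776.916 m.
y = R·ln tan(π/4 + φ/2) = 6378137 × 1.342122660 = 8560242.194 m.

x 1916776.9 m, y 8560242.2 m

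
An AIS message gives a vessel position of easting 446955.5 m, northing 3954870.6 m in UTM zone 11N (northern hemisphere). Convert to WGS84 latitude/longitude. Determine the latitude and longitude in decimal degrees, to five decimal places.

Zone 11N: λ₀ = -117°, k₀ = 0.9996, false easting 500000 m.
Meridian distance M = (N − FN)/k₀ = 3956453.2 m.
Inverse transverse Mercator on WGS84 gives φ = 35.73640000°, λ = -117.58659954°.

lat 35.73640°, lon -117.58660°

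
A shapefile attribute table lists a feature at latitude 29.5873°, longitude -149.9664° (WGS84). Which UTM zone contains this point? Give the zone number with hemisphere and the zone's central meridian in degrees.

Zone 6N, central meridian -147°

UTM zone = ⌊(λ + 180)/6⌋ + 1; -149.9664° ∈ [-150°, -144°) → zone 6.
Hemisphere: N (φ ≥ 0).
Central meridian λ₀ = 6×6 − 183 = -147°.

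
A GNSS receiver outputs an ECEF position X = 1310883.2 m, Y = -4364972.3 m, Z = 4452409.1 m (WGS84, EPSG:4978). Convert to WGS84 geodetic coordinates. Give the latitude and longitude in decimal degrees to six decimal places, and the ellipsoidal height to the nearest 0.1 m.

λ = atan2(Y, X) = -73.28400006°; p = √(X²+Y²) = 4557564.9 m.
Bowring's method on WGS84 (a = 6378137 m, b = 6356752.314 m) gives φ = 44.52360045°, h = 3780.310 m.

lat 44.523600°, lon -73.284000°, h 3780.3 m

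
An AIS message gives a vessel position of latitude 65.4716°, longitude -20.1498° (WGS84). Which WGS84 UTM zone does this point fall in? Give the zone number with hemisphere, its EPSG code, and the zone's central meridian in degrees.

UTM zone = ⌊(λ + 180)/6⌋ + 1; -20.1498° ∈ [-24°, -18°) → zone 27.
Hemisphere: N (φ ≥ 0).
Central meridian λ₀ = 6×27 − 183 = -21°.
EPSG code: 32627.

Zone 27N (EPSG:32627), central meridian -21°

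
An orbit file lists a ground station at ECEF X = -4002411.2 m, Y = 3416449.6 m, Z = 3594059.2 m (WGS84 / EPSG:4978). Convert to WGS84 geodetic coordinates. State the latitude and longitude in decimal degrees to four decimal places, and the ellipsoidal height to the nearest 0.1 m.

lat 34.5120°, lon 139.5160°, h 1183.1 m

λ = atan2(Y, X) = 139.51599983°; p = √(X²+Y²) = 5262264.1 m.
Bowring's method on WGS84 (a = 6378137 m, b = 6356752.314 m) gives φ = 34.51199981°, h = 1183.059 m.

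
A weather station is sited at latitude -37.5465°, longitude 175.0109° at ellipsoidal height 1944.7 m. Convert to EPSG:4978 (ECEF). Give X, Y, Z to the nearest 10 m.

WGS84: a = 6378137 m, e² = 0.006694380; N(φ) = a/√(1−e²sin²φ) = 6386080.229 m.
X = (N+h)·cosφ·cosλ = -5045613.976 m; Y = (N+h)·cosφ·sinλ = 440466.810 m; Z = (N(1−e²)+h)·sinφ = -3866842.365 m.

X -5045610 m, Y 440470 m, Z -3866840 m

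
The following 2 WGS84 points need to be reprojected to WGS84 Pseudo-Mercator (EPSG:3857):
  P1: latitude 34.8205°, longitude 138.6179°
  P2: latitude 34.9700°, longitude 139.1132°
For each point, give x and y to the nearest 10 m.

P1: x 15430870 m, y 4139510 m; P2: x 15486010 m, y 4159810 m

Web Mercator: x = R·λ, y = R·ln tan(π/4+φ/2), R = 6378137 m.
P1 (34.8205°, 138.6179°) → (15430874.043, 4139514.487) m.
P2 (34.9700°, 139.1132°) → (15486010.587, 4159805.011) m.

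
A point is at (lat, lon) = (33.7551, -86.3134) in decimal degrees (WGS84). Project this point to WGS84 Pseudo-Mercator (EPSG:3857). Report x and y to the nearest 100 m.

x -9608400 m, y 3996000 m

Web Mercator is spherical with R = a = 6378137 m.
x = R·λ = 6378137 × -1.506453019 = -9608363.737 m.
y = R·ln tan(π/4 + φ/2) = 6378137 × 0.626509771 = 3995965.152 m.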